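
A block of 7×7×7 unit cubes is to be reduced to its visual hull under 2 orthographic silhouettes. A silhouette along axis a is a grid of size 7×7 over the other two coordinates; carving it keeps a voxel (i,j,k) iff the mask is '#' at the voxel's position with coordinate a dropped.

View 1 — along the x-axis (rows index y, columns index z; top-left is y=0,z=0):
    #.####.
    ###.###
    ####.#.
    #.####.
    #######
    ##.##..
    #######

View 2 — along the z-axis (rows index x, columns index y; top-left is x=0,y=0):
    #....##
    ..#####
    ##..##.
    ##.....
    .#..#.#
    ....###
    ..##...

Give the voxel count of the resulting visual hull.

start: 7×7×7 = 343 voxels
carve view 1 (along x, YZ-mask fill 39/49): 273 voxels remain
carve view 2 (along z, XY-mask fill 22/49): 125 voxels remain

125 voxels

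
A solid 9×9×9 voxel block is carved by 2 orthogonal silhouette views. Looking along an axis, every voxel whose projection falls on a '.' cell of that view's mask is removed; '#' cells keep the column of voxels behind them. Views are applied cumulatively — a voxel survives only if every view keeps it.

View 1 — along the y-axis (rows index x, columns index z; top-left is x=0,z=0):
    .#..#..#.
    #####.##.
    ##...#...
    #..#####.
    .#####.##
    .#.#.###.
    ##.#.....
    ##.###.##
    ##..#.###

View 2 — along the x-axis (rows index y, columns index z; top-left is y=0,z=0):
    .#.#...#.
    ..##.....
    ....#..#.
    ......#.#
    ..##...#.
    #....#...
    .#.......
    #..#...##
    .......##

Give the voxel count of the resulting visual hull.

full grid |V| = 729
step 1: project along y, AND mask (47/81) → |grid| = 423
step 2: project along x, AND mask (21/81) → |grid| = 115

voxel count = 115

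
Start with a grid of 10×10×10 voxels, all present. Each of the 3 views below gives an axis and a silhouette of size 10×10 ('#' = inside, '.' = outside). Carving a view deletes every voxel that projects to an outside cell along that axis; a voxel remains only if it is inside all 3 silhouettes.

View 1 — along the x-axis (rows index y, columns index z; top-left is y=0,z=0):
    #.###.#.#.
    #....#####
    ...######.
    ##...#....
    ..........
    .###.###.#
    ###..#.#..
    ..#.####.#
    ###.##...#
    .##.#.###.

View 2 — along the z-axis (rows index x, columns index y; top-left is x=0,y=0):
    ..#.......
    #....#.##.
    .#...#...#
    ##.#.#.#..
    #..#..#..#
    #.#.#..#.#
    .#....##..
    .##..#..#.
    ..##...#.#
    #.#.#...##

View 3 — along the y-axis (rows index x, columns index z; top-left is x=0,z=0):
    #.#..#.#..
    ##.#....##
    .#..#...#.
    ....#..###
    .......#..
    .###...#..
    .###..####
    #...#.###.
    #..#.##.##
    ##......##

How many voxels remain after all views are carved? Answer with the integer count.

start: 10×10×10 = 1000 voxels
after view 1 [x-axis, 51 of 100 cells solid] → remaining = 510
after view 2 [z-axis, 38 of 100 cells solid] → remaining = 209
after view 3 [y-axis, 43 of 100 cells solid] → remaining = 80

remaining voxels: 80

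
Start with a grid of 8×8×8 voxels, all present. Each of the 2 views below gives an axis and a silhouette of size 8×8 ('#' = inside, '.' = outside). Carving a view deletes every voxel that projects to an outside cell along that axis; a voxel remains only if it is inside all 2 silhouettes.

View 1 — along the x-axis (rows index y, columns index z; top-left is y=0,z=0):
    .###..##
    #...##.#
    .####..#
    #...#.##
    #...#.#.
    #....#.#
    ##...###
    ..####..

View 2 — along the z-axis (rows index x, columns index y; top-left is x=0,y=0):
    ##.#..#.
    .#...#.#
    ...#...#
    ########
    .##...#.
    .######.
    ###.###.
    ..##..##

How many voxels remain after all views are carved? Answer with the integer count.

|visual hull| = 151

full grid |V| = 512
after view 1 [x-axis, 33 of 64 cells solid] → remaining = 264
after view 2 [z-axis, 36 of 64 cells solid] → remaining = 151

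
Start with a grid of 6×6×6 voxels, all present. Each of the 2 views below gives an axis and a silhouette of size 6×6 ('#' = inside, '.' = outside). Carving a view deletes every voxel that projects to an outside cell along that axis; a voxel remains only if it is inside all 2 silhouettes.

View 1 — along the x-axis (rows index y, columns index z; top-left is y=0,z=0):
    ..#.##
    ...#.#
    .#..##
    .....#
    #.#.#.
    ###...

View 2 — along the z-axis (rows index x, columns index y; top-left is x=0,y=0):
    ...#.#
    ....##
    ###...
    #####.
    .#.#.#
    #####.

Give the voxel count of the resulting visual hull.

full grid |V| = 216
[1] x-view keeps 15 columns → grid now 90
[2] z-view keeps 20 columns → grid now 48

voxel count = 48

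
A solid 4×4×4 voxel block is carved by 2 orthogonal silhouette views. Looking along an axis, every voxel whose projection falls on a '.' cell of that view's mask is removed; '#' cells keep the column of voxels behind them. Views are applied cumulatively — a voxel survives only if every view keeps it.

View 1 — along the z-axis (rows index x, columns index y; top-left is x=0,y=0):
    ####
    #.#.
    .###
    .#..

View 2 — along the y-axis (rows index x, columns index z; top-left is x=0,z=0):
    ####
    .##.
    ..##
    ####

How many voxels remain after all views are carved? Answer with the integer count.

30 voxels

full grid |V| = 64
step 1: project along z, AND mask (10/16) → |grid| = 40
step 2: project along y, AND mask (12/16) → |grid| = 30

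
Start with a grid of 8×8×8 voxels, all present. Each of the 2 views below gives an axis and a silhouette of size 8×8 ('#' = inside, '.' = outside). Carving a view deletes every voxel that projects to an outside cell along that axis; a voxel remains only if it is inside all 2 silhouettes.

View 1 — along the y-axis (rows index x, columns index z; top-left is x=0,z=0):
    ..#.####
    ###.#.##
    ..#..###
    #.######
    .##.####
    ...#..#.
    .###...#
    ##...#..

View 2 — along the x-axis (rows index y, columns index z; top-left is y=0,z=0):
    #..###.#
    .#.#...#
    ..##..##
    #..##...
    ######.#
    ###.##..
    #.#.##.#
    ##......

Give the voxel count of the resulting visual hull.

full grid |V| = 512
step 1: project along y, AND mask (37/64) → |grid| = 296
step 2: project along x, AND mask (34/64) → |grid| = 149

remaining voxels: 149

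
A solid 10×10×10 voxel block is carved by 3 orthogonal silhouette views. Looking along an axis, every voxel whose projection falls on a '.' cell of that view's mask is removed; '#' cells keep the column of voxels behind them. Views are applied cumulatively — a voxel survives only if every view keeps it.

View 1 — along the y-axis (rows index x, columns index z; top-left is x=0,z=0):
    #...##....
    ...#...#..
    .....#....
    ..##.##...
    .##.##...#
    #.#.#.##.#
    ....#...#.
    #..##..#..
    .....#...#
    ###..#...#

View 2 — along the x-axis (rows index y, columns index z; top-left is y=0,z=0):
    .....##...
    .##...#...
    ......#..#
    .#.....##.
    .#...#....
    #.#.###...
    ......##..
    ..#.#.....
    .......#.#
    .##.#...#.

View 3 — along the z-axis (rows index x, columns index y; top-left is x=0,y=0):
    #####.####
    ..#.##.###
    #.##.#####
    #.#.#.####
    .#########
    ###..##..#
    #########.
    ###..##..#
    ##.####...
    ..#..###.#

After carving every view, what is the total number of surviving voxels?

voxel count = 59

full grid |V| = 1000
after view 1 [y-axis, 34 of 100 cells solid] → remaining = 340
after view 2 [x-axis, 27 of 100 cells solid] → remaining = 90
after view 3 [z-axis, 71 of 100 cells solid] → remaining = 59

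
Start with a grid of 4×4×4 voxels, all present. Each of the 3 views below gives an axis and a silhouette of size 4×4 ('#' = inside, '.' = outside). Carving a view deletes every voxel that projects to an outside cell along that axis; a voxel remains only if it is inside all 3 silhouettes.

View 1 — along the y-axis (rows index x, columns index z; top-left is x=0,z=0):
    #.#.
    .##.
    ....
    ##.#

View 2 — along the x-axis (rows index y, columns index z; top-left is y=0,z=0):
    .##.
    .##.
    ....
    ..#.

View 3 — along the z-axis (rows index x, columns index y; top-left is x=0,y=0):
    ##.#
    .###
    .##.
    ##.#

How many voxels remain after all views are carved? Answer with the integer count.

full grid |V| = 64
  1. axis=1 (XZ plane), |mask|=7  ⇒  voxels=28
  2. axis=0 (YZ plane), |mask|=5  ⇒  voxels=10
  3. axis=2 (XY plane), |mask|=11  ⇒  voxels=8

|visual hull| = 8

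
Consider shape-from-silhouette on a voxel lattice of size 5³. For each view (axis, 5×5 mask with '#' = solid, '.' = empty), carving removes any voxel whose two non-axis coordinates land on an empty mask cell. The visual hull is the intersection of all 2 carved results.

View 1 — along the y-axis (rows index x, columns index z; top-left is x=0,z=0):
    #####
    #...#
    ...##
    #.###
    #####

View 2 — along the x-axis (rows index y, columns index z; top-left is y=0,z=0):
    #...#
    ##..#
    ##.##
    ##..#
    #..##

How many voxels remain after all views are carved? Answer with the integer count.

start: 5×5×5 = 125 voxels
[1] y-view keeps 18 columns → grid now 90
[2] x-view keeps 15 columns → grid now 59

remaining voxels: 59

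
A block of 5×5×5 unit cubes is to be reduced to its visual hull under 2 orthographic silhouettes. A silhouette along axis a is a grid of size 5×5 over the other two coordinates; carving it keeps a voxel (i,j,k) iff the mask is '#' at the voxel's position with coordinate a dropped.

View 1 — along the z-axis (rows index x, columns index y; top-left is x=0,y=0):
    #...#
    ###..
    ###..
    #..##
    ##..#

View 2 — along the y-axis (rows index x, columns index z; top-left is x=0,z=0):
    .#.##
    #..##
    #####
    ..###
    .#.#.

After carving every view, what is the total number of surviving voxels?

remaining voxels: 45

initial block: 5^3 = 125
V1 z: intersect with XY mask (14 set) -- 70 left
V2 y: intersect with XZ mask (16 set) -- 45 left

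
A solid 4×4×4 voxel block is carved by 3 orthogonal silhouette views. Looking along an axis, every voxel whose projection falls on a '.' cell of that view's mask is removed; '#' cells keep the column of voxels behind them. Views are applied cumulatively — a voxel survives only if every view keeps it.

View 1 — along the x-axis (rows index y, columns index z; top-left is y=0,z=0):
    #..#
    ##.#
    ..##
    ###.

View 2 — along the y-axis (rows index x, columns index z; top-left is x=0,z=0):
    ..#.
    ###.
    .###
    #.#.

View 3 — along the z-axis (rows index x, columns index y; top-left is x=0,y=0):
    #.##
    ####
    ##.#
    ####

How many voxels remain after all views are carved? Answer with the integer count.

start: 4×4×4 = 64 voxels
carve view 1 (along x, YZ-mask fill 10/16): 40 voxels remain
carve view 2 (along y, XZ-mask fill 9/16): 21 voxels remain
carve view 3 (along z, XY-mask fill 14/16): 19 voxels remain

19 voxels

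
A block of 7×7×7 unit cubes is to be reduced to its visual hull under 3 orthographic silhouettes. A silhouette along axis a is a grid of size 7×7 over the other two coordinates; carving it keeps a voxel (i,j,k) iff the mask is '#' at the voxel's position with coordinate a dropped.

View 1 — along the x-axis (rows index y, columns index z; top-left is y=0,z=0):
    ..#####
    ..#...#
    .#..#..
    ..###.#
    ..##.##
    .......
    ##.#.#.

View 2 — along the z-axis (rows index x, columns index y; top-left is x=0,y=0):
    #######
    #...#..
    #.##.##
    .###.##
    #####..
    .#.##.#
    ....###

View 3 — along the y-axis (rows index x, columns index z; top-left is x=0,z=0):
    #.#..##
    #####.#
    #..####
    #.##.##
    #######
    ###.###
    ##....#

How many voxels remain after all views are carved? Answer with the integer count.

initial block: 7^3 = 343
carve view 1 (along x, YZ-mask fill 21/49): 147 voxels remain
carve view 2 (along z, XY-mask fill 31/49): 96 voxels remain
carve view 3 (along y, XZ-mask fill 36/49): 69 voxels remain

remaining voxels: 69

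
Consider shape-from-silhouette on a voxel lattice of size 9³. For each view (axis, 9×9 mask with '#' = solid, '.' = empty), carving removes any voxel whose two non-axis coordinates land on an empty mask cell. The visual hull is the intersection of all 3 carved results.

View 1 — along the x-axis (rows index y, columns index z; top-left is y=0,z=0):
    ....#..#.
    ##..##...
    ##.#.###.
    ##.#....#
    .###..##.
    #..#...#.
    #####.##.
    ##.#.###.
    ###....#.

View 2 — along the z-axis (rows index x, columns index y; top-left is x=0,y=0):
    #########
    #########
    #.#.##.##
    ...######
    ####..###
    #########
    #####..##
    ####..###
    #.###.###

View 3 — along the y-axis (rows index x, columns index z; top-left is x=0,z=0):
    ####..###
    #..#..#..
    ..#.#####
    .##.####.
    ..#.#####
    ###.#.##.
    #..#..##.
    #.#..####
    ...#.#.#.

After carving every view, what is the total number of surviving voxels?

remaining voxels: 182

before carving: 729 voxels (9×9×9)
  1. axis=0 (YZ plane), |mask|=41  ⇒  voxels=369
  2. axis=2 (XY plane), |mask|=67  ⇒  voxels=309
  3. axis=1 (XZ plane), |mask|=47  ⇒  voxels=182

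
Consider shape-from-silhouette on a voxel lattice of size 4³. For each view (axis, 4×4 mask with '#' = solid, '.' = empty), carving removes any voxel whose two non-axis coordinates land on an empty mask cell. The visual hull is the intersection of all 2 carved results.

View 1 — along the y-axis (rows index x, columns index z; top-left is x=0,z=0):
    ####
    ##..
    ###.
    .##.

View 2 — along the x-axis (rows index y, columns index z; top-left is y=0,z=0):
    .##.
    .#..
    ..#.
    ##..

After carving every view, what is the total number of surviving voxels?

initial block: 4^3 = 64
[1] y-view keeps 11 columns → grid now 44
[2] x-view keeps 6 columns → grid now 21

|visual hull| = 21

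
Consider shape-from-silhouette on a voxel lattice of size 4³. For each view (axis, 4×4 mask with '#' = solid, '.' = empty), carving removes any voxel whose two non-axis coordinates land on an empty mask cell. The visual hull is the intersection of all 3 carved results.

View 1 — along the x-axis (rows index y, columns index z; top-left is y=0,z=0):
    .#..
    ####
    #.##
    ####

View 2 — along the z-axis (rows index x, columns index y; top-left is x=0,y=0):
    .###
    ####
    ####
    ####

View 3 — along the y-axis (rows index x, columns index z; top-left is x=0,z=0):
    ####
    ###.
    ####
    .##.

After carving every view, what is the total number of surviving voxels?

38 voxels

before carving: 64 voxels (4×4×4)
step 1: project along x, AND mask (12/16) → |grid| = 48
step 2: project along z, AND mask (15/16) → |grid| = 47
step 3: project along y, AND mask (13/16) → |grid| = 38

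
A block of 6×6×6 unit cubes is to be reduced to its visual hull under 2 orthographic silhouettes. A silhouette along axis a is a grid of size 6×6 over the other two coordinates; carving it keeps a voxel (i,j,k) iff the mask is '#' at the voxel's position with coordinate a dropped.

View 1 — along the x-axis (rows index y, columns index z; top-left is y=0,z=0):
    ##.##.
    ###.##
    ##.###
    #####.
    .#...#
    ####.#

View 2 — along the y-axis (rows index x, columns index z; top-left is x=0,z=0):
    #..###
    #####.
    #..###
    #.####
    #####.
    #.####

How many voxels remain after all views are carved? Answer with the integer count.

|visual hull| = 118

initial block: 6^3 = 216
[1] x-view keeps 26 columns → grid now 156
[2] y-view keeps 28 columns → grid now 118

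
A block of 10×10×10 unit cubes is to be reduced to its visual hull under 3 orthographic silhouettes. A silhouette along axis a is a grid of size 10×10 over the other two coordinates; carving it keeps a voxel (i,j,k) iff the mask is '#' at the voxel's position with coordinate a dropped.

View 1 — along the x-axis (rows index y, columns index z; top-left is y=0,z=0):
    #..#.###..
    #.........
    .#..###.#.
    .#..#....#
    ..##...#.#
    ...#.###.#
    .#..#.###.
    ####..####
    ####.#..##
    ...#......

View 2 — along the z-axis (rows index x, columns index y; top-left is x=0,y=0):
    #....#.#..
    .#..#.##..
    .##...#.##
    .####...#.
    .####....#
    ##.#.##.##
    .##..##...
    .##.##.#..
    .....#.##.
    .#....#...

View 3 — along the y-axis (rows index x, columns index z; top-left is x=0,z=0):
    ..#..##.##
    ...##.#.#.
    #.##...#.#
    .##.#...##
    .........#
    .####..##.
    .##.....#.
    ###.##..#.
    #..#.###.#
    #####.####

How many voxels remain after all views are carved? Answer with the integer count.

before carving: 1000 voxels (10×10×10)
[1] x-view keeps 44 columns → grid now 440
[2] z-view keeps 43 columns → grid now 181
[3] y-view keeps 50 columns → grid now 87

|visual hull| = 87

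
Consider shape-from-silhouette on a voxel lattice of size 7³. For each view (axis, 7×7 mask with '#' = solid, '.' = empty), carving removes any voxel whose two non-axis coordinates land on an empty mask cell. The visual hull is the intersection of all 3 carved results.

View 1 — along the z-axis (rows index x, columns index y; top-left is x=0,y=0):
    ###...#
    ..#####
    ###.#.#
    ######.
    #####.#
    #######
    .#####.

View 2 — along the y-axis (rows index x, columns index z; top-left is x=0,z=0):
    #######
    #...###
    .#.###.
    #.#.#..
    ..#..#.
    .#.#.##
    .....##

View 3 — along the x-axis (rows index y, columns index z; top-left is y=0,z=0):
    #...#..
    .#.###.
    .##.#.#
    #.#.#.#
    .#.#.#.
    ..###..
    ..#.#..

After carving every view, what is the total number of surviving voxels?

start: 7×7×7 = 343 voxels
carve view 1 (along z, XY-mask fill 38/49): 266 voxels remain
carve view 2 (along y, XZ-mask fill 26/49): 136 voxels remain
carve view 3 (along x, YZ-mask fill 22/49): 60 voxels remain

60 voxels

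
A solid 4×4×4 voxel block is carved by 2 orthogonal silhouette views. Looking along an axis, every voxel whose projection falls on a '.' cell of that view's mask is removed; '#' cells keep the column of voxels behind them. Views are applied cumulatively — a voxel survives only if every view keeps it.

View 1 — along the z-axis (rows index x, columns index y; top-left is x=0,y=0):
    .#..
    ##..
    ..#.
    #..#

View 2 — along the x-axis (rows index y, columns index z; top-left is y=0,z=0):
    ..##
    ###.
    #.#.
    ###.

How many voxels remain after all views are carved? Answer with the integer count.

voxel count = 15

start: 4×4×4 = 64 voxels
V1 z: intersect with XY mask (6 set) -- 24 left
V2 x: intersect with YZ mask (10 set) -- 15 left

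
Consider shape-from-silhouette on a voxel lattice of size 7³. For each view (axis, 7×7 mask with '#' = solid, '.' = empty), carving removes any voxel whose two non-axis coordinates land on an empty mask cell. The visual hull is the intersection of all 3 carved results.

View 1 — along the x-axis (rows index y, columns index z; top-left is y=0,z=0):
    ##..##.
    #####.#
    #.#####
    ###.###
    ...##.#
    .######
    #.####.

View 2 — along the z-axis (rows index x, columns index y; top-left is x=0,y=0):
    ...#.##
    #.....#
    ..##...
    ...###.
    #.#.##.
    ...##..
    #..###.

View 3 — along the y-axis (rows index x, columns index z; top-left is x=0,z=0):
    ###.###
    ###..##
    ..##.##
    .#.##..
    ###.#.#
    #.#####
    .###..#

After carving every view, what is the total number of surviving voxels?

before carving: 343 voxels (7×7×7)
after view 1 [x-axis, 36 of 49 cells solid] → remaining = 252
after view 2 [z-axis, 20 of 49 cells solid] → remaining = 100
after view 3 [y-axis, 33 of 49 cells solid] → remaining = 66

remaining voxels: 66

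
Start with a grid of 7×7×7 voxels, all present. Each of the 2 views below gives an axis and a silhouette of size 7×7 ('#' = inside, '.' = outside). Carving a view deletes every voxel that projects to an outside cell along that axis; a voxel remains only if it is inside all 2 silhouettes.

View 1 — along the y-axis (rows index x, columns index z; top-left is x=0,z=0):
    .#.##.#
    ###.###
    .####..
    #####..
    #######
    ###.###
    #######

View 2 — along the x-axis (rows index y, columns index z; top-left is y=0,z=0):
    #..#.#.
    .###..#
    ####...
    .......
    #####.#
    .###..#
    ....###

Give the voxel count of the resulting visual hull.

before carving: 343 voxels (7×7×7)
after view 1 [y-axis, 39 of 49 cells solid] → remaining = 273
after view 2 [x-axis, 24 of 49 cells solid] → remaining = 134

134 voxels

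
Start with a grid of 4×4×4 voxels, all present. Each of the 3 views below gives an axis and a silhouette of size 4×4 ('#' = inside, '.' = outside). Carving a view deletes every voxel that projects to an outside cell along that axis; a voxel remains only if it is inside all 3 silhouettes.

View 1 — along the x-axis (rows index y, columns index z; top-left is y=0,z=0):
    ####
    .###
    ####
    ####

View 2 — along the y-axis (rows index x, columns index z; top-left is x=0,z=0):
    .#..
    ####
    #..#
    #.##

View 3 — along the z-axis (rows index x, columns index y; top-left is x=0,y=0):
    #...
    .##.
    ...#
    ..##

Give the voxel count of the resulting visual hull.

initial block: 4^3 = 64
V1 x: intersect with YZ mask (15 set) -- 60 left
V2 y: intersect with XZ mask (10 set) -- 37 left
V3 z: intersect with XY mask (6 set) -- 16 left

16 voxels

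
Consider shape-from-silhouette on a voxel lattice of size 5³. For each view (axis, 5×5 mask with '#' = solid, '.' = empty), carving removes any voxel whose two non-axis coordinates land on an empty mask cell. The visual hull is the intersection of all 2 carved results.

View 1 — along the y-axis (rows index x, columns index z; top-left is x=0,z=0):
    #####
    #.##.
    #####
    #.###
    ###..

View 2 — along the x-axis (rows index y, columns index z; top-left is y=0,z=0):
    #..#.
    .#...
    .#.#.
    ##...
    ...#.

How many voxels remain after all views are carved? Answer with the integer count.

31 voxels

full grid |V| = 125
  1. axis=1 (XZ plane), |mask|=20  ⇒  voxels=100
  2. axis=0 (YZ plane), |mask|=8  ⇒  voxels=31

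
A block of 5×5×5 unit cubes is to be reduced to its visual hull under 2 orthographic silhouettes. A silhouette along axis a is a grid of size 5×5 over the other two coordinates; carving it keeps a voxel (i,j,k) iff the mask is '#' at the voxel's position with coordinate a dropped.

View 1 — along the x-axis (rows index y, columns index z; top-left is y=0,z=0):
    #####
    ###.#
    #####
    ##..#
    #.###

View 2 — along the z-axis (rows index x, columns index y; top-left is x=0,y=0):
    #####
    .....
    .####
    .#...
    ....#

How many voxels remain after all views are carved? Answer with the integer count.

45 voxels

full grid |V| = 125
carve view 1 (along x, YZ-mask fill 21/25): 105 voxels remain
carve view 2 (along z, XY-mask fill 11/25): 45 voxels remain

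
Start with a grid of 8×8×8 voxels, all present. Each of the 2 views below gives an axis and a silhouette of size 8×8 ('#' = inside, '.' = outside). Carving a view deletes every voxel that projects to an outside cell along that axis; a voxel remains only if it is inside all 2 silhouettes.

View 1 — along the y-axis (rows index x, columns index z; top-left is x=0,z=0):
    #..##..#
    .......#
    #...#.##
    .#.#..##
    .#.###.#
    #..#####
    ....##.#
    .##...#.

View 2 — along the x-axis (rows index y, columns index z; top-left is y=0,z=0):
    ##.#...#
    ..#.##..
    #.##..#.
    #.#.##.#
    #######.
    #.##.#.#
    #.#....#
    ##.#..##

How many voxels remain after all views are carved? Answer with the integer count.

|visual hull| = 130

before carving: 512 voxels (8×8×8)
V1 y: intersect with XZ mask (30 set) -- 240 left
V2 x: intersect with YZ mask (36 set) -- 130 left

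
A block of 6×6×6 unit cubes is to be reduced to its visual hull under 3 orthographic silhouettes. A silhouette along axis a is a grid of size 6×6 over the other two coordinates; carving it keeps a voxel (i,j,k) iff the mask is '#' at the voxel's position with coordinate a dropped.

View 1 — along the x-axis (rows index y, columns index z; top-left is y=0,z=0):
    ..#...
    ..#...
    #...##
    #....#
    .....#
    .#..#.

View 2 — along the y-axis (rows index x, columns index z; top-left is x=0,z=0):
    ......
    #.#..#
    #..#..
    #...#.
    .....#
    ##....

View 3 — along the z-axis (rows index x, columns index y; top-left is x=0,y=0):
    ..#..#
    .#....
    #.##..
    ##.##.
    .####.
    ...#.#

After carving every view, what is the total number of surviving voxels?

full grid |V| = 216
  1. axis=0 (YZ plane), |mask|=10  ⇒  voxels=60
  2. axis=1 (XZ plane), |mask|=10  ⇒  voxels=19
  3. axis=2 (XY plane), |mask|=16  ⇒  voxels=9

|visual hull| = 9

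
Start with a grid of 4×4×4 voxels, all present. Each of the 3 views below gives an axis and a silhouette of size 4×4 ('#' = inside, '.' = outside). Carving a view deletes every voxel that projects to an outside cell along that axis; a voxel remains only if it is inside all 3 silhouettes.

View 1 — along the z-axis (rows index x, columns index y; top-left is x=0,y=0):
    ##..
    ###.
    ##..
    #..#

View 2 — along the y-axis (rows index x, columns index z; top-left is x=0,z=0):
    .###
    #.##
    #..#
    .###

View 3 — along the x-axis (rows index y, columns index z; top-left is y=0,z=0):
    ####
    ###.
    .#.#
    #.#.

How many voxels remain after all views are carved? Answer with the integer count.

|visual hull| = 18

start: 4×4×4 = 64 voxels
after view 1 [z-axis, 9 of 16 cells solid] → remaining = 36
after view 2 [y-axis, 11 of 16 cells solid] → remaining = 25
after view 3 [x-axis, 11 of 16 cells solid] → remaining = 18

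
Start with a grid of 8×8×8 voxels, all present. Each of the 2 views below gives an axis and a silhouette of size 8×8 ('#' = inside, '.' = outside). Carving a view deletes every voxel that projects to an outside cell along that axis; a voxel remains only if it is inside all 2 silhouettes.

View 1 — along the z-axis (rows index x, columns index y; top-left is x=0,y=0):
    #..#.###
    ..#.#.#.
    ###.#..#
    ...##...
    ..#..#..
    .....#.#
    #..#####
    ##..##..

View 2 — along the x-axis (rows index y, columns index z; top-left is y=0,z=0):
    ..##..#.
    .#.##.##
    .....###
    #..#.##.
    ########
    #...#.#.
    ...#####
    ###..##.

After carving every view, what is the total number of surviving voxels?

start: 8×8×8 = 512 voxels
step 1: project along z, AND mask (29/64) → |grid| = 232
step 2: project along x, AND mask (36/64) → |grid| = 133

133 voxels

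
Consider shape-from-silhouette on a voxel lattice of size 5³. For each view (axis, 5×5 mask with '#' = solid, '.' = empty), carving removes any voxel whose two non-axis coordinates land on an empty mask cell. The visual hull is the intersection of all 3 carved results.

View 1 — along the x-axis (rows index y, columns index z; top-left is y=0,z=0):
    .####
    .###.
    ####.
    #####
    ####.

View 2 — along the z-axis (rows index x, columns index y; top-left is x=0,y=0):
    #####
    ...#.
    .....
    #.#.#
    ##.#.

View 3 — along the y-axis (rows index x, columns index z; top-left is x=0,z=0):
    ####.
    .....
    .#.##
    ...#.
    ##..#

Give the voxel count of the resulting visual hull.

initial block: 5^3 = 125
  1. axis=0 (YZ plane), |mask|=20  ⇒  voxels=100
  2. axis=2 (XY plane), |mask|=12  ⇒  voxels=49
  3. axis=1 (XZ plane), |mask|=11  ⇒  voxels=27

voxel count = 27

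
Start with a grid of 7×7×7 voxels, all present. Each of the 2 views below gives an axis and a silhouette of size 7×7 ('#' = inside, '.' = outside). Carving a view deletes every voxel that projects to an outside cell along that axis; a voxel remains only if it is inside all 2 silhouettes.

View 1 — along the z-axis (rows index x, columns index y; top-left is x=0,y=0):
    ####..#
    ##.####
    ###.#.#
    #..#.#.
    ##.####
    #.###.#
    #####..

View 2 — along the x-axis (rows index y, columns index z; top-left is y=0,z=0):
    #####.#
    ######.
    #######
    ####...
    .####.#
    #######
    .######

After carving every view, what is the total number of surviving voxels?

before carving: 343 voxels (7×7×7)
[1] z-view keeps 35 columns → grid now 245
[2] x-view keeps 41 columns → grid now 200

|visual hull| = 200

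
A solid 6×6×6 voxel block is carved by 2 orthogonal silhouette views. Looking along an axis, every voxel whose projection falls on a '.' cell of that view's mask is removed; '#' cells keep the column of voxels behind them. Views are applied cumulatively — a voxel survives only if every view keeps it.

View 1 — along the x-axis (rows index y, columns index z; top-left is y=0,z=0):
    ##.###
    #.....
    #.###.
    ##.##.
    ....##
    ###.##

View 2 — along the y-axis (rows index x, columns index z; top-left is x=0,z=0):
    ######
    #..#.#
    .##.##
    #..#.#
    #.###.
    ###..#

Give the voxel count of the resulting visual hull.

initial block: 6^3 = 216
carve view 1 (along x, YZ-mask fill 21/36): 126 voxels remain
carve view 2 (along y, XZ-mask fill 24/36): 84 voxels remain

voxel count = 84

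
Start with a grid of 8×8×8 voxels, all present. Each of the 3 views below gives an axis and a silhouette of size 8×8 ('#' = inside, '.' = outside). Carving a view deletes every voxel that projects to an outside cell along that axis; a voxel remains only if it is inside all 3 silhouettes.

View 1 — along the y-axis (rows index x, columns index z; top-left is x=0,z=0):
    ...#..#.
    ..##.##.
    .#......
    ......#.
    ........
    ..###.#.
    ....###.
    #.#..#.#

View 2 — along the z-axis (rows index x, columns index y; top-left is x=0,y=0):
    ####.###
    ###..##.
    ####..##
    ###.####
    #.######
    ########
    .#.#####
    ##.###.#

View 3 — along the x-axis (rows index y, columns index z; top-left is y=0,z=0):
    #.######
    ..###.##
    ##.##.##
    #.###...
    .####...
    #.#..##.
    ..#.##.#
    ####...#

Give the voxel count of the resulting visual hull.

|visual hull| = 75

before carving: 512 voxels (8×8×8)
[1] y-view keeps 19 columns → grid now 152
[2] z-view keeps 52 columns → grid now 121
[3] x-view keeps 39 columns → grid now 75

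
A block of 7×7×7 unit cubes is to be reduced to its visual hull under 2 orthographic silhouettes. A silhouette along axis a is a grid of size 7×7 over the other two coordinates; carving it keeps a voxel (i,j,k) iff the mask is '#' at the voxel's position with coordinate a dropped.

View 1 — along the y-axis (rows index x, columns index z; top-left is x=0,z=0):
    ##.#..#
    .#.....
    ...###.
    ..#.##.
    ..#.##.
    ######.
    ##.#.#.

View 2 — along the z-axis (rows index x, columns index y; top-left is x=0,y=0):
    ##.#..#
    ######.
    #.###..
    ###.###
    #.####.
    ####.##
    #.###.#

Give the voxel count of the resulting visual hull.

full grid |V| = 343
[1] y-view keeps 24 columns → grid now 168
[2] z-view keeps 36 columns → grid now 123

remaining voxels: 123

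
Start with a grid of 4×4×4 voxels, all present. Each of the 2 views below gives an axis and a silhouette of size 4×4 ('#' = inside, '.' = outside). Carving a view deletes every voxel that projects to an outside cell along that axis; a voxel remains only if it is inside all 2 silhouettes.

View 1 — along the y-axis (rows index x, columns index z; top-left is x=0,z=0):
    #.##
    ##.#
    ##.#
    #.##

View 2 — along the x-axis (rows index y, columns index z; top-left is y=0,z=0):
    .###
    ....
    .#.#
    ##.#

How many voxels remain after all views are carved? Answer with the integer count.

start: 4×4×4 = 64 voxels
  1. axis=1 (XZ plane), |mask|=12  ⇒  voxels=48
  2. axis=0 (YZ plane), |mask|=8  ⇒  voxels=24

|visual hull| = 24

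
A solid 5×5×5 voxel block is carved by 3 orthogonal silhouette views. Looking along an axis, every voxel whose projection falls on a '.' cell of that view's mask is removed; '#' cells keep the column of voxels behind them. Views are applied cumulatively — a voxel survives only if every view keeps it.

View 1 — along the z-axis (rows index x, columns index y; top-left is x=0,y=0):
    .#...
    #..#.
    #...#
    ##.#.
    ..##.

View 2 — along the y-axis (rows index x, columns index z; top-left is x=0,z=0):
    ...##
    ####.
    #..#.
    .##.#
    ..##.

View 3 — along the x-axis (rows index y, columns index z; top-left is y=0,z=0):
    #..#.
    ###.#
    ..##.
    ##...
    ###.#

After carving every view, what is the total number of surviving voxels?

|visual hull| = 14

start: 5×5×5 = 125 voxels
V1 z: intersect with XY mask (10 set) -- 50 left
V2 y: intersect with XZ mask (13 set) -- 27 left
V3 x: intersect with YZ mask (14 set) -- 14 left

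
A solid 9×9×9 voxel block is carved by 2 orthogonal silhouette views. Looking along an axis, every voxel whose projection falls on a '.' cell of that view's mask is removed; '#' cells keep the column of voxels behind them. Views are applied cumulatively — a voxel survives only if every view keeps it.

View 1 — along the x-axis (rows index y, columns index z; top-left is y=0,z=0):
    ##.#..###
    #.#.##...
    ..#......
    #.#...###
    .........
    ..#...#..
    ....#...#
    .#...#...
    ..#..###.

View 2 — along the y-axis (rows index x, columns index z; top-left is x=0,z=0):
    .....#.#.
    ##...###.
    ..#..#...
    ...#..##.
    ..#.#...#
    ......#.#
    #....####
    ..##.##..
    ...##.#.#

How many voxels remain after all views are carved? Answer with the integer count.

before carving: 729 voxels (9×9×9)
step 1: project along x, AND mask (26/81) → |grid| = 234
step 2: project along y, AND mask (30/81) → |grid| = 93

remaining voxels: 93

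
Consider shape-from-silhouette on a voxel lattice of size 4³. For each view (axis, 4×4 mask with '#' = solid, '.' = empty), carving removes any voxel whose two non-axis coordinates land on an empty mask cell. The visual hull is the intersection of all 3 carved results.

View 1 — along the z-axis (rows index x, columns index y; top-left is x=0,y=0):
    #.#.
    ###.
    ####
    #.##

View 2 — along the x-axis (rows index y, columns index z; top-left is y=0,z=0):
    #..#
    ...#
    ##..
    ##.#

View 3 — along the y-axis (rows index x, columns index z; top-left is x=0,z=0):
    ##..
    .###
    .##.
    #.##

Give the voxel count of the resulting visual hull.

voxel count = 13

start: 4×4×4 = 64 voxels
V1 z: intersect with XY mask (12 set) -- 48 left
V2 x: intersect with YZ mask (8 set) -- 24 left
V3 y: intersect with XZ mask (10 set) -- 13 left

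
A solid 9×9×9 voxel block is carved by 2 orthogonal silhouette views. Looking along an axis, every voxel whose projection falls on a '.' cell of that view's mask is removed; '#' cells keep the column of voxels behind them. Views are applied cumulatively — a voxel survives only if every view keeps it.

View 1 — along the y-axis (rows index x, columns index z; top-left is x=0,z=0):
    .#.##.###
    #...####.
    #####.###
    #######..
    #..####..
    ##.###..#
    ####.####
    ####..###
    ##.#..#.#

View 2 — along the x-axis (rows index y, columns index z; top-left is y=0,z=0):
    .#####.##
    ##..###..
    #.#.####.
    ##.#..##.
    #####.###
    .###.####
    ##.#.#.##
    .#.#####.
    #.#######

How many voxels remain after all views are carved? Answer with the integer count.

full grid |V| = 729
after view 1 [y-axis, 57 of 81 cells solid] → remaining = 513
after view 2 [x-axis, 58 of 81 cells solid] → remaining = 370

|visual hull| = 370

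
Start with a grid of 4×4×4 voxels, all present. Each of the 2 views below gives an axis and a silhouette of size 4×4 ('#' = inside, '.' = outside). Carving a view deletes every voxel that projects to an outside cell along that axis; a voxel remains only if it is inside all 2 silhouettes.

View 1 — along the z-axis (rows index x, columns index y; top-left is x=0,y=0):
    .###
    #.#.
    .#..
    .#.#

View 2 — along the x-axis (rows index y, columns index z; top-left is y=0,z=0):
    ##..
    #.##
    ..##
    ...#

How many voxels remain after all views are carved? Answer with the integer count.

initial block: 4^3 = 64
[1] z-view keeps 8 columns → grid now 32
[2] x-view keeps 8 columns → grid now 17

remaining voxels: 17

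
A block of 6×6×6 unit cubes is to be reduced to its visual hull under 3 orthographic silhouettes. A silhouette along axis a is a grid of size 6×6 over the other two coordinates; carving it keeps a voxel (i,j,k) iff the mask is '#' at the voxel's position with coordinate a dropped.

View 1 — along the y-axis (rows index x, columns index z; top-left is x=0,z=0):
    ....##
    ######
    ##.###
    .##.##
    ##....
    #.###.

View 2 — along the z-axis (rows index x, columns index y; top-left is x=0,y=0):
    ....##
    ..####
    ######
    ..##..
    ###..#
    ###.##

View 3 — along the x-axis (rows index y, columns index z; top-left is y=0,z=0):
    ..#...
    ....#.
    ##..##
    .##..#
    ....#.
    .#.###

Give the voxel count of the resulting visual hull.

initial block: 6^3 = 216
  1. axis=1 (XZ plane), |mask|=23  ⇒  voxels=138
  2. axis=2 (XY plane), |mask|=23  ⇒  voxels=94
  3. axis=0 (YZ plane), |mask|=14  ⇒  voxels=43

remaining voxels: 43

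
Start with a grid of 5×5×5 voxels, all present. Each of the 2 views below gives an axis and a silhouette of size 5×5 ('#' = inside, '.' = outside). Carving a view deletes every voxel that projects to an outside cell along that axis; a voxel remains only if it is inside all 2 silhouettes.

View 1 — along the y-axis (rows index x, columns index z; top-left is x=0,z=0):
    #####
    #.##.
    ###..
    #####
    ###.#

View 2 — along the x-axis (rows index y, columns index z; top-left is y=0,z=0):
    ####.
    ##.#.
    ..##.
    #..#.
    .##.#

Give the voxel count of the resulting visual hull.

before carving: 125 voxels (5×5×5)
  1. axis=1 (XZ plane), |mask|=20  ⇒  voxels=100
  2. axis=0 (YZ plane), |mask|=14  ⇒  voxels=57

57 voxels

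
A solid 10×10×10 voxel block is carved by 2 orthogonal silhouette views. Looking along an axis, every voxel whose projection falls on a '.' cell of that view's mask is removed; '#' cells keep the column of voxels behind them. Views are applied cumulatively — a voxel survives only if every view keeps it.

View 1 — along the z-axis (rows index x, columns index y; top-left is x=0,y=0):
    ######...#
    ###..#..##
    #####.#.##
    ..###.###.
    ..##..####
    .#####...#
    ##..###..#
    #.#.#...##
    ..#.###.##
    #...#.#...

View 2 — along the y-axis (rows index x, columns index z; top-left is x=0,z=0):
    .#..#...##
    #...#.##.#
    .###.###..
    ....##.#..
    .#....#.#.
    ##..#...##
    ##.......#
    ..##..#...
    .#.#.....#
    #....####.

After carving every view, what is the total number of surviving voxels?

before carving: 1000 voxels (10×10×10)
  1. axis=2 (XY plane), |mask|=59  ⇒  voxels=590
  2. axis=1 (XZ plane), |mask|=40  ⇒  voxels=238

|visual hull| = 238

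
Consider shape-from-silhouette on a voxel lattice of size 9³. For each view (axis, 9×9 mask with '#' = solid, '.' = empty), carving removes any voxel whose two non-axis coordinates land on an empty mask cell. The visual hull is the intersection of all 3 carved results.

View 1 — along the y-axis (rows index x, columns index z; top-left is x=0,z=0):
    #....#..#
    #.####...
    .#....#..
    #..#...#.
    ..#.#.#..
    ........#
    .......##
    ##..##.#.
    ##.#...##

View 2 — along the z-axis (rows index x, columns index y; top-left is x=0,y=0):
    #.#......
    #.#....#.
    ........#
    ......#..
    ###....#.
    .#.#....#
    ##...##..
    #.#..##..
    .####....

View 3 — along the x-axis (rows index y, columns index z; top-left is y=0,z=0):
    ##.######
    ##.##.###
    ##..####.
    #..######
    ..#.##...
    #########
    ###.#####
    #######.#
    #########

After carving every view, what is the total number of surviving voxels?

remaining voxels: 73

start: 9×9×9 = 729 voxels
[1] y-view keeps 29 columns → grid now 261
[2] z-view keeps 26 columns → grid now 89
[3] x-view keeps 65 columns → grid now 73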